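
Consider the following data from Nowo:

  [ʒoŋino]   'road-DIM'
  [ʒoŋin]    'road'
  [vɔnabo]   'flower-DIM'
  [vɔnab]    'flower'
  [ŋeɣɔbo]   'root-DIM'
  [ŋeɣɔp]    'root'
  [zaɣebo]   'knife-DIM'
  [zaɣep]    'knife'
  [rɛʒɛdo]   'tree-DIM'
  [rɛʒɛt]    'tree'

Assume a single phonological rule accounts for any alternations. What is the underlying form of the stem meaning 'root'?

The root 'root' surfaces as [ŋeɣɔbo] and [ŋeɣɔp], with a stem-final [b] ~ [p] alternation.
But 'flower' keeps [b] in both environments ([vɔnabo], [vɔnab]), so there is no rule changing /b/ to [p] in isolation.
Therefore /p/ is basic and [b] is derived by intervocalic voicing (voiceless stops become voiced between vowels).

/ŋeɣɔp/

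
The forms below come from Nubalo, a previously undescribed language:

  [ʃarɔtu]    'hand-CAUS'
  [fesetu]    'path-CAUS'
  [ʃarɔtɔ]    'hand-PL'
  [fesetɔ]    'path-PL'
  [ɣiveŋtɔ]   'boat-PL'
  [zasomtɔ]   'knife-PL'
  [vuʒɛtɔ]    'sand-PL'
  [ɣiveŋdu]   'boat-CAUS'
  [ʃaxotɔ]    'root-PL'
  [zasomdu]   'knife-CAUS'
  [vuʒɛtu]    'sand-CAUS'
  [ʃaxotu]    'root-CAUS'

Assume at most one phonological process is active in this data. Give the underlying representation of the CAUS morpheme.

The CAUS morpheme has two allomorphs, [-du] and [-tu].
By contrast the PL suffix keeps its initial [t] throughout — that segment must be underlying.
So the underlying form is /-du/, and voiced stops become voiceless after a vowel.

/-du/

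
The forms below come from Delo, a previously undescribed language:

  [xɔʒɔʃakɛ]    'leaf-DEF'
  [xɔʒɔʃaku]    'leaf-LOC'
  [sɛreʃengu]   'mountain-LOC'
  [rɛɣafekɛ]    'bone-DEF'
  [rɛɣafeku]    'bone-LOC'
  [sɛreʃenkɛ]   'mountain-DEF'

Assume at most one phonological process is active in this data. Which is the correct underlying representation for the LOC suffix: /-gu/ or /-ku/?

/-gu/

The LOC morpheme has two allomorphs, [-gu] and [-ku].
By contrast the DEF suffix keeps its initial [k] throughout — that segment must be underlying.
So the underlying form is /-gu/, and voiced stops become voiceless after a vowel.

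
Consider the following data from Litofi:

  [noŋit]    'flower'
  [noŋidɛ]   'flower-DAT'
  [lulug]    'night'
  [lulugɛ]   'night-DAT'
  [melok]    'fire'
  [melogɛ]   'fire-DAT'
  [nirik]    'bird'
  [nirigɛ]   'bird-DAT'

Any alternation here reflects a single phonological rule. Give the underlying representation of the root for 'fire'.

In [melok] and [melogɛ] the final segment of 'fire' alternates: [k] ~ [g].
If /g/ were underlying and a rule turned it into [k] in isolation, 'night' would also alternate; but it has [g] in both [lulug] and [lulugɛ].
Therefore /k/ is basic and [g] is derived by intervocalic voicing (voiceless stops become voiced between vowels).

/melok/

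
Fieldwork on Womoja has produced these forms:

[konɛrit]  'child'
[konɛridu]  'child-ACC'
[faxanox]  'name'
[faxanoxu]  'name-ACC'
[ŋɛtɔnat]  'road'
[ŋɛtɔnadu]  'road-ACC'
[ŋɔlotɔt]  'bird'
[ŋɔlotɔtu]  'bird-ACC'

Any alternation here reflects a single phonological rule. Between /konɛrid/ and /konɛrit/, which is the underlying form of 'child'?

/konɛrid/

The stem for 'child' ends in [t] in [konɛrit] but [d] in [konɛridu].
But 'bird' keeps [t] in both environments ([ŋɔlotɔt], [ŋɔlotɔtu]), so there is no rule changing /t/ to [d] before the ACC suffix.
The underlying segment must be /d/; voiced obstruents become voiceless word-finally, yielding [t] there.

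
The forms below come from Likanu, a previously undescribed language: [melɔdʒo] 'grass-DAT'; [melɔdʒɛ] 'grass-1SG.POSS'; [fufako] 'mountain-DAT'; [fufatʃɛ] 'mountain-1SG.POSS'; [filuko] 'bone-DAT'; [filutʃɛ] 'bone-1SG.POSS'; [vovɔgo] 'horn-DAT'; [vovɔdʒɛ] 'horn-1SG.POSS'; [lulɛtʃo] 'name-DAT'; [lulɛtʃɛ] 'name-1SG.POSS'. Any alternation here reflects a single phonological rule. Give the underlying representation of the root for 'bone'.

In [filuko] and [filutʃɛ] the final segment of 'bone' alternates: [k] ~ [tʃ].
The stem 'name' ([lulɛtʃo], [lulɛtʃɛ]) shows [tʃ] unchanged in both environments, so [tʃ] cannot be basic with [k] derived before the DAT suffix.
The underlying segment must be /k/; /k/ and /g/ become palato-alveolar [tʃ] and [dʒ] before a front vowel, yielding [tʃ] there.

/filuk/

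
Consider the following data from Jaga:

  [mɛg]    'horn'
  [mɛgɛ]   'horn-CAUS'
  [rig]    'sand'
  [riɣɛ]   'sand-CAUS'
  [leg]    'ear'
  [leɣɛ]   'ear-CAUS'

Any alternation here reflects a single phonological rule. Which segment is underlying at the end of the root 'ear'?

/ɣ/

'ear' shows [g] ~ [ɣ] at the end of the stem ([leg] vs [leɣɛ]).
Compare 'horn', with invariant [g] in [mɛg] and [mɛgɛ]: an analysis with underlying /g/ and a rule producing [ɣ] before the CAUS suffix would wrongly predict alternation here too.
So /ɣ/ is underlying, and a rule of word-final hardening — voiced fricatives become stops word-finally — gives [g].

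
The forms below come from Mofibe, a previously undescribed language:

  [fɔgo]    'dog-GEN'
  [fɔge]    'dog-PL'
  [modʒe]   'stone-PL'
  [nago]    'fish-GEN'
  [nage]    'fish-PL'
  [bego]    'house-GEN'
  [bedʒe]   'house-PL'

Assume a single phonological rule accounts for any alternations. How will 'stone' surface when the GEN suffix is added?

[mogo]

In [bego] and [bedʒe] the final segment of 'house' alternates: [g] ~ [dʒ].
But 'fish' keeps [g] in both environments ([nago], [nage]), so there is no rule changing /g/ to [dʒ] before the PL suffix.
The alternation reflects depalatalization: palato-alveolar /dʒ/ becomes [g] when no front vowel follows. /dʒ/ is underlying.
The one attested form of 'stone', [modʒe], shows underlying /modʒ/. Applying the same rule when no front vowel follows gives [mogo].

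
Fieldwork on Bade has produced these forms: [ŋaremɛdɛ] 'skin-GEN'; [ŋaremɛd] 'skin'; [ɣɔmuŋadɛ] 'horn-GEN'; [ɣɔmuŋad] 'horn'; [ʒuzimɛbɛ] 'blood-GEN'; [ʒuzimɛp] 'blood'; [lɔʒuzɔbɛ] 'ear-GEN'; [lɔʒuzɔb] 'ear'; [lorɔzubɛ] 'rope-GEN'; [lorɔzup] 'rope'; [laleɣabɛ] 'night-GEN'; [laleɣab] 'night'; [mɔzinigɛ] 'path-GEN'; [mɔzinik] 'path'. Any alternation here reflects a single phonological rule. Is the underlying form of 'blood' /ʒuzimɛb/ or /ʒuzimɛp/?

/ʒuzimɛp/

The stem for 'blood' ends in [b] in [ʒuzimɛbɛ] but [p] in [ʒuzimɛp].
The stem 'night' ([laleɣabɛ], [laleɣab]) shows [b] unchanged in both environments, so [b] cannot be basic with [p] derived in isolation.
The alternation reflects intervocalic voicing: voiceless stops become voiced between vowels. /p/ is underlying.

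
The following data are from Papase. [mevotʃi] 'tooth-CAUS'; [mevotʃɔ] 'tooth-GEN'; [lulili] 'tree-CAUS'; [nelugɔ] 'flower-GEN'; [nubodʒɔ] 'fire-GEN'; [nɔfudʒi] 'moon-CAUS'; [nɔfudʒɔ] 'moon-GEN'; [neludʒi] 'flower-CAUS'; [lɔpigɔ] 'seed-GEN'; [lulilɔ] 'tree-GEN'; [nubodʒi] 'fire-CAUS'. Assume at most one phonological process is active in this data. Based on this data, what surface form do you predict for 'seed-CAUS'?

The stem for 'flower' ends in [dʒ] in [neludʒi] but [g] in [nelugɔ].
If /dʒ/ were underlying and a rule turned it into [g] before the GEN suffix, 'fire' would also alternate; but it has [dʒ] in both [nubodʒi] and [nubodʒɔ].
The underlying segment must be /g/; /g/ becomes palato-alveolar [dʒ] before a front vowel, yielding [dʒ] there.
The one attested form of 'seed', [lɔpigɔ], shows underlying /lɔpig/. Applying the same rule before a front vowel gives [lɔpidʒi].

[lɔpidʒi]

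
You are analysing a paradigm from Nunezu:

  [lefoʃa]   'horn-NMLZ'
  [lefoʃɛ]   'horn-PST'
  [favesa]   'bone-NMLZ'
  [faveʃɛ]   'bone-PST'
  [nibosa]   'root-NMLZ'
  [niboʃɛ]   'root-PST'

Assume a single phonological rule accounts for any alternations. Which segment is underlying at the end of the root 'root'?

/s/

The stem for 'root' ends in [s] in [nibosa] but [ʃ] in [niboʃɛ].
Compare 'horn', with invariant [ʃ] in [lefoʃa] and [lefoʃɛ]: an analysis with underlying /ʃ/ and a rule producing [s] before the NMLZ suffix would wrongly predict alternation here too.
So /s/ is underlying, and a rule of palatalization before a front vowel — /s/ becomes palato-alveolar [ʃ] before a front vowel — gives [ʃ].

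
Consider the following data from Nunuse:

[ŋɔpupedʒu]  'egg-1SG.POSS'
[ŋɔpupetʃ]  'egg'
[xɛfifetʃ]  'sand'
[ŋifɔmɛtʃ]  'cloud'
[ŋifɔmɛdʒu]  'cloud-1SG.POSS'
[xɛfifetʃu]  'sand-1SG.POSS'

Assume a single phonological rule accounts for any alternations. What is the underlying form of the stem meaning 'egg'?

'egg' shows [tʃ] ~ [dʒ] at the end of the stem ([ŋɔpupetʃ] vs [ŋɔpupedʒu]).
The stem 'sand' ([xɛfifetʃ], [xɛfifetʃu]) shows [tʃ] unchanged in both environments, so [tʃ] cannot be basic with [dʒ] derived before the 1SG.POSS suffix.
Therefore /dʒ/ is basic and [tʃ] is derived by word-final obstruent devoicing (voiced obstruents become voiceless word-finally).
So 'egg' = /ŋɔpupedʒ/.

/ŋɔpupedʒ/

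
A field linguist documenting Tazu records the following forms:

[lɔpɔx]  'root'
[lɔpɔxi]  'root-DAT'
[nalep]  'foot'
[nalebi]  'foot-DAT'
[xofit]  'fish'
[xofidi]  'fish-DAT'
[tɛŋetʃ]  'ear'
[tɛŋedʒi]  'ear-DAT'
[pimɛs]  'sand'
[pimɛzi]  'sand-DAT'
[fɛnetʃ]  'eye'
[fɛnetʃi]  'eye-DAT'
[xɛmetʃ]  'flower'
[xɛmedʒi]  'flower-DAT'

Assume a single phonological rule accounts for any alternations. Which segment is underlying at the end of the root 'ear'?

In [tɛŋetʃ] and [tɛŋedʒi] the final segment of 'ear' alternates: [tʃ] ~ [dʒ].
If /tʃ/ were underlying and a rule turned it into [dʒ] before the DAT suffix, 'eye' would also alternate; but it has [tʃ] in both [fɛnetʃ] and [fɛnetʃi].
The underlying segment must be /dʒ/; voiced obstruents become voiceless word-finally, yielding [tʃ] there.

/dʒ/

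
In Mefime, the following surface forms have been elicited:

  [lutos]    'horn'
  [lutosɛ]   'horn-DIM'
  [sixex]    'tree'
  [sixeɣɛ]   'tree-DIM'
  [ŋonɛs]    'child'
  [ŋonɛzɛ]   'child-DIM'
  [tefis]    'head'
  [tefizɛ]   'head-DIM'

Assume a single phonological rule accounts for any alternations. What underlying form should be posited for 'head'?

/tefiz/

The stem for 'head' ends in [s] in [tefis] but [z] in [tefizɛ].
The stem 'horn' ([lutos], [lutosɛ]) shows [s] unchanged in both environments, so [s] cannot be basic with [z] derived before the DIM suffix.
So /z/ is underlying, and a rule of word-final obstruent devoicing — voiced obstruents become voiceless word-finally — gives [s].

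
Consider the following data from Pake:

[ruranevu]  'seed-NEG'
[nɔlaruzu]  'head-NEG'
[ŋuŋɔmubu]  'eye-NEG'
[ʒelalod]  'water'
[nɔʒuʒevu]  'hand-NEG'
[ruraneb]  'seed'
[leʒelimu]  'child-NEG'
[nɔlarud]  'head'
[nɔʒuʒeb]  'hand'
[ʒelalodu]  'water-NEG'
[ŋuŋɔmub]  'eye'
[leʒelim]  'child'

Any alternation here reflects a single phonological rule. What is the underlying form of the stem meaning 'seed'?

The stem for 'seed' ends in [v] in [ruranevu] but [b] in [ruraneb].
The stem 'eye' ([ŋuŋɔmubu], [ŋuŋɔmub]) shows [b] unchanged in both environments, so [b] cannot be basic with [v] derived before the NEG suffix.
So /v/ is underlying, and a rule of word-final hardening — voiced fricatives become stops word-finally — gives [b].
The underlying form of 'seed' is therefore /ruranev/.

/ruranev/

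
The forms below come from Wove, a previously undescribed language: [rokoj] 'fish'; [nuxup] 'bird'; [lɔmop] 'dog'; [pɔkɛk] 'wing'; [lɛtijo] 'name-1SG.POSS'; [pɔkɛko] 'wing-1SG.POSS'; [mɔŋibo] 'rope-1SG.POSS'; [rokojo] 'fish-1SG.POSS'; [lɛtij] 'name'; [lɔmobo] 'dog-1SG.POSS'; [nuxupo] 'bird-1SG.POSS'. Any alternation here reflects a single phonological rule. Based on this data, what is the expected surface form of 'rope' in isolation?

[mɔŋip]

The root 'dog' surfaces as [lɔmobo] and [lɔmop], with a stem-final [b] ~ [p] alternation.
But 'bird' keeps [p] in both environments ([nuxupo], [nuxup]), so there is no rule changing /p/ to [b] before the 1SG.POSS suffix.
Therefore /b/ is basic and [p] is derived by word-final obstruent devoicing (voiced obstruents become voiceless word-finally).
The one attested form of 'rope', [mɔŋibo], shows underlying /mɔŋib/. Applying the same rule word-finally gives [mɔŋip].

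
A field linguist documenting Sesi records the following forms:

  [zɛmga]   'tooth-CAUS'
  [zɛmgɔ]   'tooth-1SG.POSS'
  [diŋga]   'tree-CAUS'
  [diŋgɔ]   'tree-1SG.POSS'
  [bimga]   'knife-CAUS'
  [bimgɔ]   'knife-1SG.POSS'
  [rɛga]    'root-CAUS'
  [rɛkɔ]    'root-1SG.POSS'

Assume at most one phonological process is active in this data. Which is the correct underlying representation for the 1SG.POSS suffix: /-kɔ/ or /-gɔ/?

The 1SG.POSS suffix surfaces as [-gɔ] and [-kɔ], depending on the final segment of the stem.
By contrast the CAUS suffix keeps its initial [g] throughout — that segment must be underlying.
The 1SG.POSS suffix is therefore /-kɔ/ underlyingly, with post-nasal voicing: voiceless stops become voiced after a nasal.

/-kɔ/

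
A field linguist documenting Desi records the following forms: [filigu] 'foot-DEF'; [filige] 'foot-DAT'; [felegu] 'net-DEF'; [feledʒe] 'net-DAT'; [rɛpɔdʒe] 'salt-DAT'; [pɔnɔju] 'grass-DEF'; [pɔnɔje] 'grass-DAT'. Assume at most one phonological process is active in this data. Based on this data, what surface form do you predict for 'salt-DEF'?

'net' shows [g] ~ [dʒ] at the end of the stem ([felegu] vs [feledʒe]).
Compare 'foot', with invariant [g] in [filigu] and [filige]: an analysis with underlying /g/ and a rule producing [dʒ] before the DAT suffix would wrongly predict alternation here too.
So /dʒ/ is underlying, and a rule of depalatalization — palato-alveolar /dʒ/ becomes [g] when no front vowel follows — gives [g].
From [rɛpɔdʒe] the stem 'salt' is /rɛpɔdʒ/; when no front vowel follows this yields [rɛpɔgu].

[rɛpɔgu]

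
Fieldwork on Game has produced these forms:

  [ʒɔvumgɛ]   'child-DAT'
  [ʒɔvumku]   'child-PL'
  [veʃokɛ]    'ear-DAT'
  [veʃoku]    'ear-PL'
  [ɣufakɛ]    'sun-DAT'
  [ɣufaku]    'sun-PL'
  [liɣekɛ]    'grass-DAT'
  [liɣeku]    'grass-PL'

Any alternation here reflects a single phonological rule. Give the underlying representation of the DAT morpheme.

/-gɛ/

The DAT suffix surfaces as [-gɛ] and [-kɛ], depending on the final segment of the stem.
The PL suffix, which begins with [k], is invariant after every stem; so [k] is not altered by any rule here.
The DAT suffix is therefore /-gɛ/ underlyingly, with post-vocalic devoicing: voiced stops become voiceless after a vowel.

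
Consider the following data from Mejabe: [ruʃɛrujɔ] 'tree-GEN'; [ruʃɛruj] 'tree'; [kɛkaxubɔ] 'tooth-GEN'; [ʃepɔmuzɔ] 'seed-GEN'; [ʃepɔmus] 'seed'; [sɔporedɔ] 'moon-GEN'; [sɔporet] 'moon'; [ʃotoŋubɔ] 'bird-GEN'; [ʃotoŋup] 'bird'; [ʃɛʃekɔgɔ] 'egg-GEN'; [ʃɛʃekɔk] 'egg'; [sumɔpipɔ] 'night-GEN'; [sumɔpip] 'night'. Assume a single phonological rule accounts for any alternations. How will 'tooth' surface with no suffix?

'bird' shows [b] ~ [p] at the end of the stem ([ʃotoŋubɔ] vs [ʃotoŋup]).
The stem 'night' ([sumɔpipɔ], [sumɔpip]) shows [p] unchanged in both environments, so [p] cannot be basic with [b] derived before the GEN suffix.
The alternation reflects word-final obstruent devoicing: voiced obstruents become voiceless word-finally. /b/ is underlying.
From [kɛkaxubɔ] the stem 'tooth' is /kɛkaxub/; word-finally this yields [kɛkaxup].

[kɛkaxup]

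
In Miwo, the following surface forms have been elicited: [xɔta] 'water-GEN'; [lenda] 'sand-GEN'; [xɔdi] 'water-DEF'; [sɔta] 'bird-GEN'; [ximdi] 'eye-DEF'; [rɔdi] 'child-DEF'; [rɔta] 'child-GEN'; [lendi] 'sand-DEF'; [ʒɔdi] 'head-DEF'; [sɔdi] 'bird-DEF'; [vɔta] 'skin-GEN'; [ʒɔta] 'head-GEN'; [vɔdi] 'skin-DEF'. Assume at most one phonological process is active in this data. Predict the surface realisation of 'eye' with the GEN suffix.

[ximda]

The GEN suffix surfaces as [-da] and [-ta], depending on the final segment of the stem.
By contrast the DEF suffix keeps its initial [d] throughout — that segment must be underlying.
The GEN suffix is therefore /-ta/ underlyingly, with post-nasal voicing: voiceless stops become voiced after a nasal.
After 'eye', which ends in a nasal, the suffix surfaces as [-da], giving [ximda].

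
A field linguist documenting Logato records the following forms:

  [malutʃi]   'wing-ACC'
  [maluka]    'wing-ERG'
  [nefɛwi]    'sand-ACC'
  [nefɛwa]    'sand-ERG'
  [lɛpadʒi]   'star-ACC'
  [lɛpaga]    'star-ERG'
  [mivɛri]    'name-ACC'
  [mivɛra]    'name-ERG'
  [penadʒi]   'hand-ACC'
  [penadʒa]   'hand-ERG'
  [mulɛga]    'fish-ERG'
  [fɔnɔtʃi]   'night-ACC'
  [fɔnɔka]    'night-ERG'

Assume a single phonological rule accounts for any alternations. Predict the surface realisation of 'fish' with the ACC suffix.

'star' shows [dʒ] ~ [g] at the end of the stem ([lɛpadʒi] vs [lɛpaga]).
But 'hand' keeps [dʒ] in both environments ([penadʒi], [penadʒa]), so there is no rule changing /dʒ/ to [g] before the ERG suffix.
The underlying segment must be /g/; /k/ and /g/ become palato-alveolar [tʃ] and [dʒ] before a front vowel, yielding [dʒ] there.
The one attested form of 'fish', [mulɛga], shows underlying /mulɛg/. Applying the same rule before a front vowel gives [mulɛdʒi].

[mulɛdʒi]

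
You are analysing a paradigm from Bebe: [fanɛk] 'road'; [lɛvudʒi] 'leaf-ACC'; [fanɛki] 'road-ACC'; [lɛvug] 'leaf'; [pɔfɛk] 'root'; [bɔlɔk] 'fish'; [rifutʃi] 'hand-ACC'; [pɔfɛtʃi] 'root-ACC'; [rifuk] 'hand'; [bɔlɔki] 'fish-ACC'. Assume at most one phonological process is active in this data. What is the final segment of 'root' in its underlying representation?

In [pɔfɛk] and [pɔfɛtʃi] the final segment of 'root' alternates: [k] ~ [tʃ].
Compare 'road', with invariant [k] in [fanɛk] and [fanɛki]: an analysis with underlying /k/ and a rule producing [tʃ] before the ACC suffix would wrongly predict alternation here too.
The alternation reflects depalatalization: palato-alveolar /tʃ/ and /dʒ/ become [k] and [g] when no front vowel follows. /tʃ/ is underlying.

/tʃ/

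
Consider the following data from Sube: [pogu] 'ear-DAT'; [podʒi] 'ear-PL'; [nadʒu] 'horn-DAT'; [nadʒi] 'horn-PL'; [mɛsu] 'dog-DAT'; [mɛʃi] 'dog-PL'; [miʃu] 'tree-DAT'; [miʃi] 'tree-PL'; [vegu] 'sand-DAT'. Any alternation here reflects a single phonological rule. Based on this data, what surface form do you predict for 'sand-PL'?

[vedʒi]

The root 'ear' surfaces as [pogu] and [podʒi], with a stem-final [g] ~ [dʒ] alternation.
If /dʒ/ were underlying and a rule turned it into [g] before the DAT suffix, 'horn' would also alternate; but it has [dʒ] in both [nadʒu] and [nadʒi].
The alternation reflects palatalization before a front vowel: /g/ and /s/ become palato-alveolar [dʒ] and [ʃ] before a front vowel. /g/ is underlying.
From [vegu] the stem 'sand' is /veg/; before a front vowel this yields [vedʒi].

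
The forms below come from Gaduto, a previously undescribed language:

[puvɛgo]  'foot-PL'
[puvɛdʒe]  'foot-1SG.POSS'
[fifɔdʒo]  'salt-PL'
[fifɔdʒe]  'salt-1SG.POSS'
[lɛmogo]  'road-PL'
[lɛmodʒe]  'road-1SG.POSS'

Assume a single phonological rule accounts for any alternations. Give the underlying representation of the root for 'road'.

In [lɛmogo] and [lɛmodʒe] the final segment of 'road' alternates: [g] ~ [dʒ].
If /dʒ/ were underlying and a rule turned it into [g] before the PL suffix, 'salt' would also alternate; but it has [dʒ] in both [fifɔdʒo] and [fifɔdʒe].
The underlying segment must be /g/; /g/ becomes palato-alveolar [dʒ] before a front vowel, yielding [dʒ] there.

/lɛmog/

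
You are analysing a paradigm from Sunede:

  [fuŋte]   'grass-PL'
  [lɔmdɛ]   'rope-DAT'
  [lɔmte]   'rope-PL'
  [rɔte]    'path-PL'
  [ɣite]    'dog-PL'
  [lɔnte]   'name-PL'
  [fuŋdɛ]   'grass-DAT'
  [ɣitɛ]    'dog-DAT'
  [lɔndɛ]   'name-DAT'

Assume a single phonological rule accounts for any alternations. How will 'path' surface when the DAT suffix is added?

[rɔtɛ]

The DAT morpheme has two allomorphs, [-dɛ] and [-tɛ].
By contrast the PL suffix keeps its initial [t] throughout — that segment must be underlying.
The DAT suffix is therefore /-dɛ/ underlyingly, with post-vocalic devoicing: voiced stops become voiceless after a vowel.
After 'path', which ends in a vowel, the suffix surfaces as [-tɛ], giving [rɔtɛ].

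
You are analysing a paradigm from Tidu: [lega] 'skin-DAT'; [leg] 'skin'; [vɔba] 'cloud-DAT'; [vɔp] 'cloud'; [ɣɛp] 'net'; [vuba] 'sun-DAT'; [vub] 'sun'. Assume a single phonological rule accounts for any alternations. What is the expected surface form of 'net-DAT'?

[ɣɛba]

The root 'cloud' surfaces as [vɔba] and [vɔp], with a stem-final [b] ~ [p] alternation.
But 'sun' keeps [b] in both environments ([vuba], [vub]), so there is no rule changing /b/ to [p] in isolation.
So /p/ is underlying, and a rule of intervocalic voicing — voiceless stops become voiced between vowels — gives [b].
From [ɣɛp] the stem 'net' is /ɣɛp/; between vowels this yields [ɣɛba].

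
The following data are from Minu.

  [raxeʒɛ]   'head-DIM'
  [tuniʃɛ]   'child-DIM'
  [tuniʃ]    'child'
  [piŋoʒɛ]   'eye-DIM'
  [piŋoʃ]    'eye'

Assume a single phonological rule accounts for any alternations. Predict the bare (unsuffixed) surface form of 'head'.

[raxeʃ]

The root 'eye' surfaces as [piŋoʒɛ] and [piŋoʃ], with a stem-final [ʒ] ~ [ʃ] alternation.
The stem 'child' ([tuniʃɛ], [tuniʃ]) shows [ʃ] unchanged in both environments, so [ʃ] cannot be basic with [ʒ] derived before the DIM suffix.
The alternation reflects word-final obstruent devoicing: voiced obstruents become voiceless word-finally. /ʒ/ is underlying.
The one attested form of 'head', [raxeʒɛ], shows underlying /raxeʒ/. Applying the same rule word-finally gives [raxeʃ].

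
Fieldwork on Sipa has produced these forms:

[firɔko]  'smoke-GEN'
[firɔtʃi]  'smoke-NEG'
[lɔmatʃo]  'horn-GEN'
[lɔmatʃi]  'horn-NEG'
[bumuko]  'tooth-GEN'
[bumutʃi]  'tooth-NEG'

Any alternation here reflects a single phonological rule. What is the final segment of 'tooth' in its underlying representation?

/k/

In [bumuko] and [bumutʃi] the final segment of 'tooth' alternates: [k] ~ [tʃ].
Compare 'horn', with invariant [tʃ] in [lɔmatʃo] and [lɔmatʃi]: an analysis with underlying /tʃ/ and a rule producing [k] before the GEN suffix would wrongly predict alternation here too.
The underlying segment must be /k/; /k/ becomes palato-alveolar [tʃ] before a front vowel, yielding [tʃ] there.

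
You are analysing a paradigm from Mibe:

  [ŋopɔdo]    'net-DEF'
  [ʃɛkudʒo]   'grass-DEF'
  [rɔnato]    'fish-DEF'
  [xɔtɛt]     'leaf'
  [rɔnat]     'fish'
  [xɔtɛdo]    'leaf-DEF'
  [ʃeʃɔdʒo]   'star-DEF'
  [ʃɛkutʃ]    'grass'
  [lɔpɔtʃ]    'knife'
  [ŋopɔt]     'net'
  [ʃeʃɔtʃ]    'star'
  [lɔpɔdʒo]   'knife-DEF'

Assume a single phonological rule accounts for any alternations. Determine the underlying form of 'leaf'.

/xɔtɛd/

The stem for 'leaf' ends in [d] in [xɔtɛdo] but [t] in [xɔtɛt].
Compare 'fish', with invariant [t] in [rɔnato] and [rɔnat]: an analysis with underlying /t/ and a rule producing [d] before the DEF suffix would wrongly predict alternation here too.
Therefore /d/ is basic and [t] is derived by word-final obstruent devoicing (voiced obstruents become voiceless word-finally).
Hence 'leaf' is /xɔtɛd/ underlyingly.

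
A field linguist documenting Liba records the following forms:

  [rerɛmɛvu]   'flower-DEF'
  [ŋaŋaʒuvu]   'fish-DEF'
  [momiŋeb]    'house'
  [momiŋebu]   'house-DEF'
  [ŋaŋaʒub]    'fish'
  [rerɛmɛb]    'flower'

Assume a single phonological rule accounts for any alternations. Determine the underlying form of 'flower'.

/rerɛmɛv/

'flower' shows [b] ~ [v] at the end of the stem ([rerɛmɛb] vs [rerɛmɛvu]).
If /b/ were underlying and a rule turned it into [v] before the DEF suffix, 'house' would also alternate; but it has [b] in both [momiŋeb] and [momiŋebu].
So /v/ is underlying, and a rule of word-final hardening — voiced fricatives become stops word-finally — gives [b].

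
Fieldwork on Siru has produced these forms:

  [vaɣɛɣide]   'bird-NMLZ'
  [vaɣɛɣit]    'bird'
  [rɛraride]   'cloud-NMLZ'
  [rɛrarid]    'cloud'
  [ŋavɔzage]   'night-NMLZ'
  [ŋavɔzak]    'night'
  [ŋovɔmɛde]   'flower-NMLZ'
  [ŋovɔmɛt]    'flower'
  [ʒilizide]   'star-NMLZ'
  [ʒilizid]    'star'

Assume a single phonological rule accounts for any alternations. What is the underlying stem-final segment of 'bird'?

The stem for 'bird' ends in [d] in [vaɣɛɣide] but [t] in [vaɣɛɣit].
Compare 'star', with invariant [d] in [ʒilizide] and [ʒilizid]: an analysis with underlying /d/ and a rule producing [t] in isolation would wrongly predict alternation here too.
So /t/ is underlying, and a rule of intervocalic voicing — voiceless stops become voiced between vowels — gives [d].

/t/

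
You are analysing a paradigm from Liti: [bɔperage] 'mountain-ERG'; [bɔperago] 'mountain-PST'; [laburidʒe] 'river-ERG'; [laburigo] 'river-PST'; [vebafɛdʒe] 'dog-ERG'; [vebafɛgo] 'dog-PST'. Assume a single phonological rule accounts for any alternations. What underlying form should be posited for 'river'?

The root 'river' surfaces as [laburidʒe] and [laburigo], with a stem-final [dʒ] ~ [g] alternation.
If /g/ were underlying and a rule turned it into [dʒ] before the ERG suffix, 'mountain' would also alternate; but it has [g] in both [bɔperage] and [bɔperago].
So /dʒ/ is underlying, and a rule of depalatalization — palato-alveolar /dʒ/ becomes [g] when no front vowel follows — gives [g].
Hence 'river' is /laburidʒ/ underlyingly.

/laburidʒ/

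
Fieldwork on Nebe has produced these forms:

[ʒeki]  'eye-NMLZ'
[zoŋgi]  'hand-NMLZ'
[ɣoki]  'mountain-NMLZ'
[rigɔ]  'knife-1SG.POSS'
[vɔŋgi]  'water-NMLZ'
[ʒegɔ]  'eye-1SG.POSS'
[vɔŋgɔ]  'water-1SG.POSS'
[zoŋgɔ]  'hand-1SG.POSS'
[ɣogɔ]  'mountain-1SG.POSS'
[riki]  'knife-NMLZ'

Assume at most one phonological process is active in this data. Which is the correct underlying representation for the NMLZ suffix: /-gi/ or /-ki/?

/-ki/

The NMLZ suffix surfaces as [-gi] and [-ki], depending on the final segment of the stem.
The 1SG.POSS suffix, which begins with [g], is invariant after every stem; so [g] is not altered by any rule here.
The NMLZ suffix is therefore /-ki/ underlyingly, with post-nasal voicing: voiceless stops become voiced after a nasal.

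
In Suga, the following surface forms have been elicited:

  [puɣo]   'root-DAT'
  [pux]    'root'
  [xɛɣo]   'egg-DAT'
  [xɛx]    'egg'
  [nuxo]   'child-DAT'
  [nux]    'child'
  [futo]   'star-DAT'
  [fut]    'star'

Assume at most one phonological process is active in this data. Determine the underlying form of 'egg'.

/xɛɣ/

'egg' shows [ɣ] ~ [x] at the end of the stem ([xɛɣo] vs [xɛx]).
But 'child' keeps [x] in both environments ([nuxo], [nux]), so there is no rule changing /x/ to [ɣ] before the DAT suffix.
The underlying segment must be /ɣ/; voiced obstruents become voiceless word-finally, yielding [x] there.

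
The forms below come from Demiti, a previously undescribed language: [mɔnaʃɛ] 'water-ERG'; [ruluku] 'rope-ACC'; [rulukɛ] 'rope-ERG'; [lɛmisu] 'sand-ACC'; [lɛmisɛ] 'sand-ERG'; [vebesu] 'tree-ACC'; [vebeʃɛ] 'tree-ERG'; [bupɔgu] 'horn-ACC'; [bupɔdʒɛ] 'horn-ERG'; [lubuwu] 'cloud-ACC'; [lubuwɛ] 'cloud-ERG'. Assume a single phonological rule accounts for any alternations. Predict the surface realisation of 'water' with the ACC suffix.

In [vebesu] and [vebeʃɛ] the final segment of 'tree' alternates: [s] ~ [ʃ].
Compare 'sand', with invariant [s] in [lɛmisu] and [lɛmisɛ]: an analysis with underlying /s/ and a rule producing [ʃ] before the ERG suffix would wrongly predict alternation here too.
So /ʃ/ is underlying, and a rule of depalatalization — palato-alveolar /dʒ/ and /ʃ/ become [g] and [s] when no front vowel follows — gives [s].
From [mɔnaʃɛ] the stem 'water' is /mɔnaʃ/; when no front vowel follows this yields [mɔnasu].

[mɔnasu]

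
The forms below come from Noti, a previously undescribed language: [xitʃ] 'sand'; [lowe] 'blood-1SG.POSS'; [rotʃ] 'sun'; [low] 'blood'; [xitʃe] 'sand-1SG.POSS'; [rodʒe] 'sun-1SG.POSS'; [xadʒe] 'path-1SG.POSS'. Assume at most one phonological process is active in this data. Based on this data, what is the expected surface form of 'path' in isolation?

[xatʃ]

The stem for 'sun' ends in [dʒ] in [rodʒe] but [tʃ] in [rotʃ].
Compare 'sand', with invariant [tʃ] in [xitʃe] and [xitʃ]: an analysis with underlying /tʃ/ and a rule producing [dʒ] before the 1SG.POSS suffix would wrongly predict alternation here too.
Therefore /dʒ/ is basic and [tʃ] is derived by word-final obstruent devoicing (voiced obstruents become voiceless word-finally).
From [xadʒe] the stem 'path' is /xadʒ/; word-finally this yields [xatʃ].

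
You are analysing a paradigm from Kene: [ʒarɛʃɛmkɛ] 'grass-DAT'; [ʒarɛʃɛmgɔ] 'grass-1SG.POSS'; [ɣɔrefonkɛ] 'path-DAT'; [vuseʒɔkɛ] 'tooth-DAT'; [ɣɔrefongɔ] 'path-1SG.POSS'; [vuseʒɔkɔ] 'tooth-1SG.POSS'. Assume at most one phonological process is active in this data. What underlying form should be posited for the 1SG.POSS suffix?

/-gɔ/

The 1SG.POSS morpheme has two allomorphs, [-gɔ] and [-kɔ].
By contrast the DAT suffix keeps its initial [k] throughout — that segment must be underlying.
So the underlying form is /-gɔ/, and voiced stops become voiceless after a vowel.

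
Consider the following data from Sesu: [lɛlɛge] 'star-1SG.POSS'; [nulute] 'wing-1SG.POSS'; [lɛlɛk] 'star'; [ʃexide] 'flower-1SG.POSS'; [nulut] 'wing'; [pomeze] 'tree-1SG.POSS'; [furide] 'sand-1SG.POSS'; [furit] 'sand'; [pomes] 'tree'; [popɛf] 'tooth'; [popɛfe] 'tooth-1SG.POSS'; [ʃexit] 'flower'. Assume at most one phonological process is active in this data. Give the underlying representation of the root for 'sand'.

'sand' shows [d] ~ [t] at the end of the stem ([furide] vs [furit]).
The stem 'wing' ([nulute], [nulut]) shows [t] unchanged in both environments, so [t] cannot be basic with [d] derived before the 1SG.POSS suffix.
The alternation reflects word-final obstruent devoicing: voiced obstruents become voiceless word-finally. /d/ is underlying.
So 'sand' = /furid/.

/furid/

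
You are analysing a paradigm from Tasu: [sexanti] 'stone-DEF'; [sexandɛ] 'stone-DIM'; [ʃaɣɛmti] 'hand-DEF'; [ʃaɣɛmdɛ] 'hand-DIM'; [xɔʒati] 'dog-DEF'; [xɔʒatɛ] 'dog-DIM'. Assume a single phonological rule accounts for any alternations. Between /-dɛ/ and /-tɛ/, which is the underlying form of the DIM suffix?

/-dɛ/

The DIM suffix surfaces as [-dɛ] and [-tɛ], depending on the final segment of the stem.
By contrast the DEF suffix keeps its initial [t] throughout — that segment must be underlying.
So the underlying form is /-dɛ/, and voiced stops become voiceless after a vowel.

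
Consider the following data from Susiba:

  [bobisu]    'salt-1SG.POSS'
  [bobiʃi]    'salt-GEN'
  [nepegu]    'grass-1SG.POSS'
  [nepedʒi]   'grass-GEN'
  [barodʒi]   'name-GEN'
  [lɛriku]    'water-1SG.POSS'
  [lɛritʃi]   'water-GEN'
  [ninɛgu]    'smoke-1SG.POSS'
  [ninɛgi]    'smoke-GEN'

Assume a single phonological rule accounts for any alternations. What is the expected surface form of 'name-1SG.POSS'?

[barogu]

The root 'grass' surfaces as [nepegu] and [nepedʒi], with a stem-final [g] ~ [dʒ] alternation.
The stem 'smoke' ([ninɛgu], [ninɛgi]) shows [g] unchanged in both environments, so [g] cannot be basic with [dʒ] derived before the GEN suffix.
So /dʒ/ is underlying, and a rule of depalatalization — palato-alveolar /tʃ/, /dʒ/ and /ʃ/ become [k], [g] and [s] when no front vowel follows — gives [g].
The one attested form of 'name', [barodʒi], shows underlying /barodʒ/. Applying the same rule when no front vowel follows gives [barogu].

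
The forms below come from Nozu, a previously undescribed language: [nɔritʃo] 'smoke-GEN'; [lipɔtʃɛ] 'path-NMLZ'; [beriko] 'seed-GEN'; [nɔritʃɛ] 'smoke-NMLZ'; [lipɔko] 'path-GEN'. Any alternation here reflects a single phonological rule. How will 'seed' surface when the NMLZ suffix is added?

[beritʃɛ]

In [lipɔtʃɛ] and [lipɔko] the final segment of 'path' alternates: [tʃ] ~ [k].
Compare 'smoke', with invariant [tʃ] in [nɔritʃɛ] and [nɔritʃo]: an analysis with underlying /tʃ/ and a rule producing [k] before the GEN suffix would wrongly predict alternation here too.
The alternation reflects palatalization before a front vowel: /k/ becomes palato-alveolar [tʃ] before a front vowel. /k/ is underlying.
From [beriko] the stem 'seed' is /berik/; before a front vowel this yields [beritʃɛ].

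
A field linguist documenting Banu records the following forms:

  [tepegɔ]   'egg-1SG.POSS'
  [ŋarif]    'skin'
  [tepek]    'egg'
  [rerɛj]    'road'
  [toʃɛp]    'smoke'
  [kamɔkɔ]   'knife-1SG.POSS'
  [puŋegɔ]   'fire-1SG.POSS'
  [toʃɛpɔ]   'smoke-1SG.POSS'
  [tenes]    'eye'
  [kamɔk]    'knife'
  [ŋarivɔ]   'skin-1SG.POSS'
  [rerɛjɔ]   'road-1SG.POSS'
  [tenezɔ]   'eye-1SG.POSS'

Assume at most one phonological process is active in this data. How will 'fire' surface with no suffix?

'egg' shows [g] ~ [k] at the end of the stem ([tepegɔ] vs [tepek]).
The stem 'knife' ([kamɔkɔ], [kamɔk]) shows [k] unchanged in both environments, so [k] cannot be basic with [g] derived before the 1SG.POSS suffix.
Therefore /g/ is basic and [k] is derived by word-final obstruent devoicing (voiced obstruents become voiceless word-finally).
The one attested form of 'fire', [puŋegɔ], shows underlying /puŋeg/. Applying the same rule word-finally gives [puŋek].

[puŋek]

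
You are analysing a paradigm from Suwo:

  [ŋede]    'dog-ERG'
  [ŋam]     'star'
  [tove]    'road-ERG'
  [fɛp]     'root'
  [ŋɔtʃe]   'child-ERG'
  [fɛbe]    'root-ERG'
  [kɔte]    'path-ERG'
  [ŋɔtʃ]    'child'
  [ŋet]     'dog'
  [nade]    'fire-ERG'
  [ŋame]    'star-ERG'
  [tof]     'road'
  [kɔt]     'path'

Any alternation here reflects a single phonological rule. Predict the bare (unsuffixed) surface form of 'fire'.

[nat]

'dog' shows [d] ~ [t] at the end of the stem ([ŋede] vs [ŋet]).
The stem 'path' ([kɔte], [kɔt]) shows [t] unchanged in both environments, so [t] cannot be basic with [d] derived before the ERG suffix.
Therefore /d/ is basic and [t] is derived by word-final obstruent devoicing (voiced obstruents become voiceless word-finally).
The one attested form of 'fire', [nade], shows underlying /nad/. Applying the same rule word-finally gives [nat].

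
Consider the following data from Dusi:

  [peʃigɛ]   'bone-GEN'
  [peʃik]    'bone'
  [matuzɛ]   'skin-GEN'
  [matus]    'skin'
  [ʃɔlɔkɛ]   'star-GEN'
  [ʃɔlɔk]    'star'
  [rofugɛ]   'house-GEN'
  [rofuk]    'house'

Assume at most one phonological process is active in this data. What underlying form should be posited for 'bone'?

/peʃig/

The stem for 'bone' ends in [g] in [peʃigɛ] but [k] in [peʃik].
But 'star' keeps [k] in both environments ([ʃɔlɔkɛ], [ʃɔlɔk]), so there is no rule changing /k/ to [g] before the GEN suffix.
The underlying segment must be /g/; voiced obstruents become voiceless word-finally, yielding [k] there.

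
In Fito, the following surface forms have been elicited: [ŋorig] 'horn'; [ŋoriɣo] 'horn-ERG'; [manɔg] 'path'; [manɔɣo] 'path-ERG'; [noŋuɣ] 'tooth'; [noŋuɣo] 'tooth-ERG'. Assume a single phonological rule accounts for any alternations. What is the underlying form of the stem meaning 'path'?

/manɔg/

'path' shows [g] ~ [ɣ] at the end of the stem ([manɔg] vs [manɔɣo]).
If /ɣ/ were underlying and a rule turned it into [g] in isolation, 'tooth' would also alternate; but it has [ɣ] in both [noŋuɣ] and [noŋuɣo].
So /g/ is underlying, and a rule of intervocalic spirantization — voiced stops become fricatives between vowels — gives [ɣ].
The underlying form of 'path' is therefore /manɔg/.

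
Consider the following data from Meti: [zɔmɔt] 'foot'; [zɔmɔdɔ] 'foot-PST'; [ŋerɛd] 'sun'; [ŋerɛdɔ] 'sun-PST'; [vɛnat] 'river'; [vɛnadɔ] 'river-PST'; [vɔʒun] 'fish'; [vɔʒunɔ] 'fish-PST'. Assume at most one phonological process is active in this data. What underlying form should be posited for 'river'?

The stem for 'river' ends in [t] in [vɛnat] but [d] in [vɛnadɔ].
But 'sun' keeps [d] in both environments ([ŋerɛd], [ŋerɛdɔ]), so there is no rule changing /d/ to [t] in isolation.
So /t/ is underlying, and a rule of intervocalic voicing — voiceless stops become voiced between vowels — gives [d].
Hence 'river' is /vɛnat/ underlyingly.

/vɛnat/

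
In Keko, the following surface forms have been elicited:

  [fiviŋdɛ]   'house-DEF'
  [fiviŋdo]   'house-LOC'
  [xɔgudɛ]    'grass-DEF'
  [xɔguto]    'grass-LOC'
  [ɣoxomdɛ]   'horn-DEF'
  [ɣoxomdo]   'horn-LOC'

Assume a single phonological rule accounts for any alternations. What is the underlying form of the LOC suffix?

/-to/

The LOC suffix surfaces as [-do] and [-to], depending on the final segment of the stem.
By contrast the DEF suffix keeps its initial [d] throughout — that segment must be underlying.
The LOC suffix is therefore /-to/ underlyingly, with post-nasal voicing: voiceless stops become voiced after a nasal.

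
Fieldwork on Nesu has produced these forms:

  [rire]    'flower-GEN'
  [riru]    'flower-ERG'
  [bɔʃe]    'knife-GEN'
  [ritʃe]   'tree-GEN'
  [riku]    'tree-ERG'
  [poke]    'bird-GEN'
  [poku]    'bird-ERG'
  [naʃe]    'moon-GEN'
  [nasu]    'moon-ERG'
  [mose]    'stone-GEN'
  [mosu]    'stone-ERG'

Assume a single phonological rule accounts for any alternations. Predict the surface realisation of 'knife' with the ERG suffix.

The root 'moon' surfaces as [naʃe] and [nasu], with a stem-final [ʃ] ~ [s] alternation.
If /s/ were underlying and a rule turned it into [ʃ] before the GEN suffix, 'stone' would also alternate; but it has [s] in both [mose] and [mosu].
So /ʃ/ is underlying, and a rule of depalatalization — palato-alveolar /tʃ/ and /ʃ/ become [k] and [s] when no front vowel follows — gives [s].
The one attested form of 'knife', [bɔʃe], shows underlying /bɔʃ/. Applying the same rule when no front vowel follows gives [bɔsu].

[bɔsu]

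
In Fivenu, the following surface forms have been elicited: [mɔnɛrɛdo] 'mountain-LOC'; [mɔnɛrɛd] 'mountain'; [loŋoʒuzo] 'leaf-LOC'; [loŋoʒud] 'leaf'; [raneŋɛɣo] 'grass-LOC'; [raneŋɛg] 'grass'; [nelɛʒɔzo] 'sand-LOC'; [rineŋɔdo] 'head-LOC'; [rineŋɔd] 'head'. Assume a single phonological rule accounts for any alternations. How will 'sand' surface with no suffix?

[nelɛʒɔd]

'leaf' shows [z] ~ [d] at the end of the stem ([loŋoʒuzo] vs [loŋoʒud]).
If /d/ were underlying and a rule turned it into [z] before the LOC suffix, 'head' would also alternate; but it has [d] in both [rineŋɔdo] and [rineŋɔd].
The underlying segment must be /z/; voiced fricatives become stops word-finally, yielding [d] there.
The one attested form of 'sand', [nelɛʒɔzo], shows underlying /nelɛʒɔz/. Applying the same rule word-finally gives [nelɛʒɔd].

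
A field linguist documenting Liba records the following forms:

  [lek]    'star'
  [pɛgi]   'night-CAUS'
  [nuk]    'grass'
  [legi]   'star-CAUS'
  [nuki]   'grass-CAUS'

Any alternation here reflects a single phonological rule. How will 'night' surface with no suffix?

In [lek] and [legi] the final segment of 'star' alternates: [k] ~ [g].
The stem 'grass' ([nuk], [nuki]) shows [k] unchanged in both environments, so [k] cannot be basic with [g] derived before the CAUS suffix.
Therefore /g/ is basic and [k] is derived by word-final obstruent devoicing (voiced obstruents become voiceless word-finally).
From [pɛgi] the stem 'night' is /pɛg/; word-finally this yields [pɛk].

[pɛk]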